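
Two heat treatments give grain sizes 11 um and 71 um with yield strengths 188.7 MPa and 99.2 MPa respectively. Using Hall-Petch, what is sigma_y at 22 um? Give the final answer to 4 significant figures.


sigma_y = sigma0 + k / sqrt(d)
1/sqrt(d1) = 1/sqrt(1.1e-05) = 301.511;  1/sqrt(d2) = 118.678
k = (sigma1 - sigma2) / (1/sqrt(d1) - 1/sqrt(d2)) = (188.7 - 99.2) / (301.511 - 118.678) = 0.489517 MPa*m^0.5
sigma0 = sigma1 - k/sqrt(d1) = 188.7 - 0.489517*301.511 = 41.105 MPa
sigma_y(d3) = 41.105 + 0.489517 / sqrt(2.2e-05) = 145.5 MPa


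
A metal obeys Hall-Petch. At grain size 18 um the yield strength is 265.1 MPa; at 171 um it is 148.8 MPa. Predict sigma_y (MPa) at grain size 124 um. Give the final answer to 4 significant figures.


sigma_y = sigma0 + k / sqrt(d)
1/sqrt(d1) = 1/sqrt(1.8e-05) = 235.702;  1/sqrt(d2) = 76.4719
k = (sigma1 - sigma2) / (1/sqrt(d1) - 1/sqrt(d2)) = (265.1 - 148.8) / (235.702 - 76.4719) = 0.730388 MPa*m^0.5
sigma0 = sigma1 - k/sqrt(d1) = 265.1 - 0.730388*235.702 = 92.9458 MPa
sigma_y(d3) = 92.9458 + 0.730388 / sqrt(1.24e-04) = 158.5 MPa


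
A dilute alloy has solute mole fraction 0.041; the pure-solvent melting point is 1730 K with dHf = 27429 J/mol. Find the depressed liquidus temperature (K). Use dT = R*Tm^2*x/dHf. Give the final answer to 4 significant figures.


dT = R*Tm^2*x / dHf
dT = 8.314 * 1730^2 * 0.041 / 27429
dT = 37.1943 K
T_new = 1730 - 37.1943 = 1693 K


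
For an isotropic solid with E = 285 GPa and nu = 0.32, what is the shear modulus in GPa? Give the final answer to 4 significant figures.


G = E / (2*(1+nu))
G = 285 / (2*(1+0.32))
G = 108 GPa


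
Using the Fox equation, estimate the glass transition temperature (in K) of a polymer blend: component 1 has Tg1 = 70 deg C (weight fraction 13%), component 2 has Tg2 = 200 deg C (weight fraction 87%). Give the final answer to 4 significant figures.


1/Tg = w1/Tg1 + w2/Tg2 (in Kelvin)
Tg1 = 343.15 K, Tg2 = 473.15 K
1/Tg = 0.13/343.15 + 0.87/473.15
Tg = 450.9 K


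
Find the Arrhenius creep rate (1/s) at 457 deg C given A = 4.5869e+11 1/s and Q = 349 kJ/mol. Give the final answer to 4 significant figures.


rate = A * exp(-Q / (R*T))
T = 457 + 273.15 = 730.15 K
rate = 4.5869e+11 * exp(-349e3 / (8.314 * 730.15))
rate = 4.935e-14 1/s


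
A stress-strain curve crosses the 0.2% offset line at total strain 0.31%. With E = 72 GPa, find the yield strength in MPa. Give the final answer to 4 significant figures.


Offset strain = 0.002
Elastic strain at yield = total_strain - offset = 3.1e-03 - 0.002 = 1.1e-03
sigma_y = E * elastic_strain = 72000 * 1.1e-03
sigma_y = 79.2 MPa


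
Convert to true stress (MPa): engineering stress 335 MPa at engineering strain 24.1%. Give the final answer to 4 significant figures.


sigma_true = sigma_eng * (1 + epsilon_eng)
sigma_true = 335 * (1 + 0.241)
sigma_true = 415.7 MPa


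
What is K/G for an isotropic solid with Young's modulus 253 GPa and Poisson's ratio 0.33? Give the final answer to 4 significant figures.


G = E / (2*(1+nu))
G = 253 / (2*(1+0.33)) = 95.1128 GPa
K = E / (3*(1-2*nu))
K = 253 / (3*(1-2*0.33)) = 248.039 GPa
K/G = 248.039 / 95.1128 = 2.608


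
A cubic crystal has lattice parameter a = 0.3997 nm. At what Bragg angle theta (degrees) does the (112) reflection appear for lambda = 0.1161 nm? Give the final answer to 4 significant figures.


d = a / sqrt(h^2+k^2+l^2)
d = 0.3997 / sqrt(6) = 0.163177 nm
lambda = 2*d*sin(theta)  =>  sin(theta) = lambda / (2*d)
sin(theta) = 0.1161 / (2 * 0.163177) = 0.355749
theta = 20.84 deg


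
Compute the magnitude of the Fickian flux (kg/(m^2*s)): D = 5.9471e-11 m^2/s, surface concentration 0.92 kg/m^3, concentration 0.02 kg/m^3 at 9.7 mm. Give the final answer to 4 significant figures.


J = -D * (dC/dx) = D * (C1 - C2) / dx
J = 5.9471e-11 * (0.92 - 0.02) / 9.7e-03
J = 5.518e-09 kg/(m^2*s)


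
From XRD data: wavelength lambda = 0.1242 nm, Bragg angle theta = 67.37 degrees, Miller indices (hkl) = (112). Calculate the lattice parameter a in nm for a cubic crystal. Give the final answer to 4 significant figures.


d = lambda / (2*sin(theta))
d = 0.1242 / (2*sin(67.37 deg))
d = 0.06728 nm
a = d * sqrt(h^2+k^2+l^2) = 0.06728 * sqrt(6)
a = 0.1648 nm


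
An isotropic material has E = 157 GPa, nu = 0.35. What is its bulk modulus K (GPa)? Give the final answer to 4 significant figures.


K = E / (3*(1-2*nu))
K = 157 / (3*(1-2*0.35))
K = 174.4 GPa


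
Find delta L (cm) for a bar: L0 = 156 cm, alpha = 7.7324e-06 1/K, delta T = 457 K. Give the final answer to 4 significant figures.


dL = L0 * alpha * dT
dL = 156 * 7.7324e-06 * 457
dL = 0.5513 cm


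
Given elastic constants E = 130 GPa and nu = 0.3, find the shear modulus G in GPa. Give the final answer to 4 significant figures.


G = E / (2*(1+nu))
G = 130 / (2*(1+0.3))
G = 50 GPa


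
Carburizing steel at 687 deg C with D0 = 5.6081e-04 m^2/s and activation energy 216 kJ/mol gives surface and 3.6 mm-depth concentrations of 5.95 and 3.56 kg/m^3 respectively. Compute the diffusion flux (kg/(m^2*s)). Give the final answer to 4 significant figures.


Step 1: D = D0 * exp(-Qd/(R*T))
T = 687 + 273.15 = 960.15 K
D = 5.6081e-04 * exp(-216e3 / (8.314 * 960.15)) = 9.94108e-16 m^2/s
Step 2: J = D * (C1 - C2) / dx
J = 9.94108e-16 * (5.95 - 3.56) / 3.6e-03
J = 6.6e-13 kg/(m^2*s)


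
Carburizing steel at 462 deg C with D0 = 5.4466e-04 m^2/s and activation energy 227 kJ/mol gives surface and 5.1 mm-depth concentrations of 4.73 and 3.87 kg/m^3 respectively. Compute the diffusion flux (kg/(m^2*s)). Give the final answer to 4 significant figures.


Step 1: D = D0 * exp(-Qd/(R*T))
T = 462 + 273.15 = 735.15 K
D = 5.4466e-04 * exp(-227e3 / (8.314 * 735.15)) = 4.04114e-20 m^2/s
Step 2: J = D * (C1 - C2) / dx
J = 4.04114e-20 * (4.73 - 3.87) / 5.1e-03
J = 6.814e-18 kg/(m^2*s)


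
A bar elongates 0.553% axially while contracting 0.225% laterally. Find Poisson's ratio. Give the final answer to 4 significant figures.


nu = -epsilon_lat / epsilon_axial
Lateral strain is contraction (negative), so using magnitudes:
nu = 0.225 / 0.553
nu = 0.4069


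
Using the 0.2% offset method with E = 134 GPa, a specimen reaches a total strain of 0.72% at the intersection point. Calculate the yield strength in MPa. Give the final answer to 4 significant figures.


Offset strain = 0.002
Elastic strain at yield = total_strain - offset = 7.2e-03 - 0.002 = 5.2e-03
sigma_y = E * elastic_strain = 134000 * 5.2e-03
sigma_y = 696.8 MPa


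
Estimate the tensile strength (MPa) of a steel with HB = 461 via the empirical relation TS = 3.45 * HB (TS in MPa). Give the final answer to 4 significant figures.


TS (MPa) = 3.45 * HB
TS = 3.45 * 461
TS = 1590 MPa


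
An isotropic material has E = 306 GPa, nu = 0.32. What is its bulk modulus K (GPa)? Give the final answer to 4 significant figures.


K = E / (3*(1-2*nu))
K = 306 / (3*(1-2*0.32))
K = 283.3 GPa


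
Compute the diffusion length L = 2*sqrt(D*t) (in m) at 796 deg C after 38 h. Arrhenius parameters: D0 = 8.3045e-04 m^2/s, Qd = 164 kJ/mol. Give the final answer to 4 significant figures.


Step 1: D = D0 * exp(-Qd/(R*T))
T = 1069.15 K
D = 8.3045e-04 * exp(-164e3 / (8.314 * 1069.15)) = 8.06496e-12 m^2/s
Step 2: L = 2*sqrt(D*t)
t = 38 h = 136800 s
L = 2*sqrt(8.06496e-12 * 136800) = 2.101e-03 m


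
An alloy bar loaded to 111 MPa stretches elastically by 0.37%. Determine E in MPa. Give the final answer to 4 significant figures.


E = sigma / epsilon
epsilon = 0.37% = 3.7e-03
E = 111 / 3.7e-03
E = 30000 MPa


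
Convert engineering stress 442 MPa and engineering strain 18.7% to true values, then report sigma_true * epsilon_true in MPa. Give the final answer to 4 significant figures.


sigma_true = sigma_eng * (1 + epsilon_eng)
sigma_true = 442 * (1 + 0.187) = 524.654 MPa
epsilon_true = ln(1 + epsilon_eng)
epsilon_true = ln(1 + 0.187) = 0.171429
sigma_true * epsilon_true = 524.654 * 0.171429 = 89.94 MPa


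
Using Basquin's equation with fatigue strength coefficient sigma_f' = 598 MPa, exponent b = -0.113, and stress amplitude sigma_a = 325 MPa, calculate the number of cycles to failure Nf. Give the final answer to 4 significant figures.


sigma_a = sigma_f' * (2*Nf)^b
2*Nf = (sigma_a / sigma_f')^(1/b)
2*Nf = (325 / 598)^(1/-0.113)
2*Nf = 220.557
Nf = 110.3 cycles


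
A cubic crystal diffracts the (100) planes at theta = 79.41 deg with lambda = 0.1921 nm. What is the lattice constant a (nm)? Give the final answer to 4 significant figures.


d = lambda / (2*sin(theta))
d = 0.1921 / (2*sin(79.41 deg))
d = 0.0977143 nm
a = d * sqrt(h^2+k^2+l^2) = 0.0977143 * sqrt(1)
a = 0.09771 nm


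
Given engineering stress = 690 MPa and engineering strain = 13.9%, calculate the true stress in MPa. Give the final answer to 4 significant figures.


sigma_true = sigma_eng * (1 + epsilon_eng)
sigma_true = 690 * (1 + 0.139)
sigma_true = 785.9 MPa


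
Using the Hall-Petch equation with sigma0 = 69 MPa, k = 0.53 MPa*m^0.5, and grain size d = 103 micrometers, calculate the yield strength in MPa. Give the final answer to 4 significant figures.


sigma_y = sigma0 + k / sqrt(d)
d = 103 um = 1.03e-04 m
sigma_y = 69 + 0.53 / sqrt(1.03e-04)
sigma_y = 121.2 MPa


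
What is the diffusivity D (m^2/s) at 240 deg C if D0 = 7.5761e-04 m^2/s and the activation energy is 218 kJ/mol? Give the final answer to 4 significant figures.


D = D0 * exp(-Qd / (R*T))
T = 513.15 K
D = 7.5761e-04 * exp(-218e3 / (8.314 * 513.15))
D = 4.875e-26 m^2/s


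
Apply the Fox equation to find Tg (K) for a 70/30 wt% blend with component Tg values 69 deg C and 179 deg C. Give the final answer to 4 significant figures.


1/Tg = w1/Tg1 + w2/Tg2 (in Kelvin)
Tg1 = 342.15 K, Tg2 = 452.15 K
1/Tg = 0.7/342.15 + 0.3/452.15
Tg = 369.1 K


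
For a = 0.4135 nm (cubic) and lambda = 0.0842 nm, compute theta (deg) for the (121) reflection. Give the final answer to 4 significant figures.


d = a / sqrt(h^2+k^2+l^2)
d = 0.4135 / sqrt(6) = 0.168811 nm
lambda = 2*d*sin(theta)  =>  sin(theta) = lambda / (2*d)
sin(theta) = 0.0842 / (2 * 0.168811) = 0.249392
theta = 14.44 deg


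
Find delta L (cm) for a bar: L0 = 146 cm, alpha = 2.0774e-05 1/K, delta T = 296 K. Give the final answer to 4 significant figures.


dL = L0 * alpha * dT
dL = 146 * 2.0774e-05 * 296
dL = 0.8978 cm


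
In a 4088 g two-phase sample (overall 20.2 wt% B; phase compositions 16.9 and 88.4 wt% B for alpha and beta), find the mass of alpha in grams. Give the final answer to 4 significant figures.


f_alpha = (C_beta - C0) / (C_beta - C_alpha)
f_alpha = (88.4 - 20.2) / (88.4 - 16.9) = 0.953846
m_alpha = f_alpha * m_total = 0.953846 * 4088 = 3899 g


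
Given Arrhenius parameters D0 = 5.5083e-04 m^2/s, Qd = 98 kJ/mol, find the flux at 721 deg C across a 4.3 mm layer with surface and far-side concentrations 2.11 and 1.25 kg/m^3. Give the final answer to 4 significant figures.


Step 1: D = D0 * exp(-Qd/(R*T))
T = 721 + 273.15 = 994.15 K
D = 5.5083e-04 * exp(-98e3 / (8.314 * 994.15)) = 3.90584e-09 m^2/s
Step 2: J = D * (C1 - C2) / dx
J = 3.90584e-09 * (2.11 - 1.25) / 4.3e-03
J = 7.812e-07 kg/(m^2*s)


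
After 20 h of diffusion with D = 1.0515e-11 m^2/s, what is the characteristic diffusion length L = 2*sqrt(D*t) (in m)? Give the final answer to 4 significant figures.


t = 20 hr = 72000 s
Diffusion length = 2*sqrt(D*t)
= 2*sqrt(1.0515e-11 * 72000)
= 1.74e-03 m


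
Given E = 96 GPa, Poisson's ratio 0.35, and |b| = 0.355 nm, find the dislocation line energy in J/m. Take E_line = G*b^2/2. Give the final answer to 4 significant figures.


Step 1: G = E / (2*(1+nu))
G = 96 / (2*(1+0.35)) = 35.5556 GPa = 3.55556e+10 Pa
Step 2: E_line = G*b^2/2
b = 0.355 nm = 3.55e-10 m
E_line = 0.5 * 3.55556e+10 * (3.55e-10)^2 = 2.24e-09 J/m


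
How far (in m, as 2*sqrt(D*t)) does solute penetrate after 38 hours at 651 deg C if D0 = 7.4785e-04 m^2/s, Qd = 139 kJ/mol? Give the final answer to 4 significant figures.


Step 1: D = D0 * exp(-Qd/(R*T))
T = 924.15 K
D = 7.4785e-04 * exp(-139e3 / (8.314 * 924.15)) = 1.03991e-11 m^2/s
Step 2: L = 2*sqrt(D*t)
t = 38 h = 136800 s
L = 2*sqrt(1.03991e-11 * 136800) = 2.385e-03 m


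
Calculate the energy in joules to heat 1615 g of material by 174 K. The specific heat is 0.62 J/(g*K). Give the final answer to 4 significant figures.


Q = m * cp * dT
Q = 1615 * 0.62 * 174
Q = 174200 J


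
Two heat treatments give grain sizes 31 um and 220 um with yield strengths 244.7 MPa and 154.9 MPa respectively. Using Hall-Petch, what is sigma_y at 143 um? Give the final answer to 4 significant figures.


sigma_y = sigma0 + k / sqrt(d)
1/sqrt(d1) = 1/sqrt(3.1e-05) = 179.605;  1/sqrt(d2) = 67.42
k = (sigma1 - sigma2) / (1/sqrt(d1) - 1/sqrt(d2)) = (244.7 - 154.9) / (179.605 - 67.42) = 0.800461 MPa*m^0.5
sigma0 = sigma1 - k/sqrt(d1) = 244.7 - 0.800461*179.605 = 100.933 MPa
sigma_y(d3) = 100.933 + 0.800461 / sqrt(1.43e-04) = 167.9 MPa


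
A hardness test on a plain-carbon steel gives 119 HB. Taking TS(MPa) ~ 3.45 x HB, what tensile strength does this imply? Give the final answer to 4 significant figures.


TS (MPa) = 3.45 * HB
TS = 3.45 * 119
TS = 410.6 MPa


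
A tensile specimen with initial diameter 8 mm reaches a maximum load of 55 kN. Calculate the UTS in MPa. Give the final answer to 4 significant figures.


A0 = pi*(d/2)^2 = pi*(8/2)^2 = 50.2655 mm^2
UTS = F_max / A0 = 55*1000 / 50.2655
UTS = 1094 MPa


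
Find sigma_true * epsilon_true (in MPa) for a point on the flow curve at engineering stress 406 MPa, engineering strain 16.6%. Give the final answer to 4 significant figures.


sigma_true = sigma_eng * (1 + epsilon_eng)
sigma_true = 406 * (1 + 0.166) = 473.396 MPa
epsilon_true = ln(1 + epsilon_eng)
epsilon_true = ln(1 + 0.166) = 0.153579
sigma_true * epsilon_true = 473.396 * 0.153579 = 72.7 MPa


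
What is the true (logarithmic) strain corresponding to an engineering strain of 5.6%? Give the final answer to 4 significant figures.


epsilon_true = ln(1 + epsilon_eng)
epsilon_true = ln(1 + 0.056)
epsilon_true = 0.05449


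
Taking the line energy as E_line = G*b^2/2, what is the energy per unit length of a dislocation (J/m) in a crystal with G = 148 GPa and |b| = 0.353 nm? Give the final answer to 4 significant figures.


E = G*b^2/2
b = 0.353 nm = 3.53e-10 m
G = 148 GPa = 1.48e+11 Pa
E = 0.5 * 1.48e+11 * (3.53e-10)^2
E = 9.221e-09 J/m


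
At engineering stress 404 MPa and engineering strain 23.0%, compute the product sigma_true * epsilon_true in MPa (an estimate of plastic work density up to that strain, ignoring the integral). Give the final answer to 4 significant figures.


sigma_true = sigma_eng * (1 + epsilon_eng)
sigma_true = 404 * (1 + 0.23) = 496.92 MPa
epsilon_true = ln(1 + epsilon_eng)
epsilon_true = ln(1 + 0.23) = 0.207014
sigma_true * epsilon_true = 496.92 * 0.207014 = 102.9 MPa


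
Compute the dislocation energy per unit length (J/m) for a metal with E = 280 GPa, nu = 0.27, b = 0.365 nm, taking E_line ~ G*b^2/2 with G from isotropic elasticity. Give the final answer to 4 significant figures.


Step 1: G = E / (2*(1+nu))
G = 280 / (2*(1+0.27)) = 110.236 GPa = 1.10236e+11 Pa
Step 2: E_line = G*b^2/2
b = 0.365 nm = 3.65e-10 m
E_line = 0.5 * 1.10236e+11 * (3.65e-10)^2 = 7.343e-09 J/m


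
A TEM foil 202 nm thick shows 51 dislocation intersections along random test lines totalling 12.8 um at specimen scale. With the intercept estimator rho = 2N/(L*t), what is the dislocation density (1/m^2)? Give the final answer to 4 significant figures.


rho = 2N / (L * t)
L = 12.8 um = 1.28e-05 m, t = 202 nm = 2.02e-07 m
rho = 2 * 51 / (1.28e-05 * 2.02e-07)
rho = 3.945e+13 1/m^2


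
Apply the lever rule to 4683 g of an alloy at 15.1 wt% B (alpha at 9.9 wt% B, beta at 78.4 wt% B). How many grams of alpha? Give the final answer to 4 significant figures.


f_alpha = (C_beta - C0) / (C_beta - C_alpha)
f_alpha = (78.4 - 15.1) / (78.4 - 9.9) = 0.924088
m_alpha = f_alpha * m_total = 0.924088 * 4683 = 4328 g


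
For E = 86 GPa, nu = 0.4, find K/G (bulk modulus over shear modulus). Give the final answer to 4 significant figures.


G = E / (2*(1+nu))
G = 86 / (2*(1+0.4)) = 30.7143 GPa
K = E / (3*(1-2*nu))
K = 86 / (3*(1-2*0.4)) = 143.333 GPa
K/G = 143.333 / 30.7143 = 4.667


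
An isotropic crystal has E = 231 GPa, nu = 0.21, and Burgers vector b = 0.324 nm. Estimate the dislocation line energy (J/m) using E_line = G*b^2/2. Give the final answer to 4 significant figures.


Step 1: G = E / (2*(1+nu))
G = 231 / (2*(1+0.21)) = 95.4545 GPa = 9.54545e+10 Pa
Step 2: E_line = G*b^2/2
b = 0.324 nm = 3.24e-10 m
E_line = 0.5 * 9.54545e+10 * (3.24e-10)^2 = 5.01e-09 J/m


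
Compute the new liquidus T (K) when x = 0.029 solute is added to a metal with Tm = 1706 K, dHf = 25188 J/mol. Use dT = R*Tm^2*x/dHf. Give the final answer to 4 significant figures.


dT = R*Tm^2*x / dHf
dT = 8.314 * 1706^2 * 0.029 / 25188
dT = 27.8594 K
T_new = 1706 - 27.8594 = 1678 K


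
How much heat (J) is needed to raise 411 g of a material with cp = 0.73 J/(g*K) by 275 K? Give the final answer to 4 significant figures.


Q = m * cp * dT
Q = 411 * 0.73 * 275
Q = 82510 J


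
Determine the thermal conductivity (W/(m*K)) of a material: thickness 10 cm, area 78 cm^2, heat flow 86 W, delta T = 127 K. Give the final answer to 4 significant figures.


k = Q*L / (A*dT)
L = 0.1 m, A = 7.8e-03 m^2
k = 86 * 0.1 / (7.8e-03 * 127)
k = 8.682 W/(m*K)


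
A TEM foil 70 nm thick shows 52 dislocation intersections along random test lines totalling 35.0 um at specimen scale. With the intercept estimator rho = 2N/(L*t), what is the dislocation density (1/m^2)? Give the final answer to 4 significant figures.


rho = 2N / (L * t)
L = 35.0 um = 3.5e-05 m, t = 70 nm = 7e-08 m
rho = 2 * 52 / (3.5e-05 * 7e-08)
rho = 4.245e+13 1/m^2


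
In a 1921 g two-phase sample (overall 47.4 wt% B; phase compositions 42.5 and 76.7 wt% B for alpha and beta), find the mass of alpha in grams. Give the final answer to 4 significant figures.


f_alpha = (C_beta - C0) / (C_beta - C_alpha)
f_alpha = (76.7 - 47.4) / (76.7 - 42.5) = 0.856725
m_alpha = f_alpha * m_total = 0.856725 * 1921 = 1646 g


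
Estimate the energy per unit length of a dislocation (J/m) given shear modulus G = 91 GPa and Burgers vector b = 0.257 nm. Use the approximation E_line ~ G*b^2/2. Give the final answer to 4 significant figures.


E = G*b^2/2
b = 0.257 nm = 2.57e-10 m
G = 91 GPa = 9.1e+10 Pa
E = 0.5 * 9.1e+10 * (2.57e-10)^2
E = 3.005e-09 J/m


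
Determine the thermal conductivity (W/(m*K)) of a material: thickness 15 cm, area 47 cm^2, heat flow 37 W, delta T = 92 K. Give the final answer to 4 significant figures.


k = Q*L / (A*dT)
L = 0.15 m, A = 4.7e-03 m^2
k = 37 * 0.15 / (4.7e-03 * 92)
k = 12.84 W/(m*K)


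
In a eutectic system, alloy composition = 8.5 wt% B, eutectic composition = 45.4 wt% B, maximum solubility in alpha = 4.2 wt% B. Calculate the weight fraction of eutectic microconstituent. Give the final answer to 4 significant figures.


f_primary = (C_e - C0) / (C_e - C_alpha_max)
f_primary = (45.4 - 8.5) / (45.4 - 4.2)
f_primary = 0.895631
f_eutectic = 1 - 0.895631 = 0.1044


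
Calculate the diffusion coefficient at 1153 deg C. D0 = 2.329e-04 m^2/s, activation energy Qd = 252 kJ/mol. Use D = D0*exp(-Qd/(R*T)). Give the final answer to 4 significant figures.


D = D0 * exp(-Qd / (R*T))
T = 1426.15 K
D = 2.329e-04 * exp(-252e3 / (8.314 * 1426.15))
D = 1.371e-13 m^2/s


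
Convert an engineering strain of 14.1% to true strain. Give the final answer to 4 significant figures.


epsilon_true = ln(1 + epsilon_eng)
epsilon_true = ln(1 + 0.141)
epsilon_true = 0.1319


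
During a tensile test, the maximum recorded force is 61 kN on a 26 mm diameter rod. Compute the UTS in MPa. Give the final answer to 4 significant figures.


A0 = pi*(d/2)^2 = pi*(26/2)^2 = 530.929 mm^2
UTS = F_max / A0 = 61*1000 / 530.929
UTS = 114.9 MPa


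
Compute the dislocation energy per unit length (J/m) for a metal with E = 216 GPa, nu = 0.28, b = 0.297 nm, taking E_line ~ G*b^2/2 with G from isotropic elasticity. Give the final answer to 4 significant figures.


Step 1: G = E / (2*(1+nu))
G = 216 / (2*(1+0.28)) = 84.375 GPa = 8.4375e+10 Pa
Step 2: E_line = G*b^2/2
b = 0.297 nm = 2.97e-10 m
E_line = 0.5 * 8.4375e+10 * (2.97e-10)^2 = 3.721e-09 J/m


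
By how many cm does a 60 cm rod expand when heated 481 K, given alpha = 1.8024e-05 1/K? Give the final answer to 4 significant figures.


dL = L0 * alpha * dT
dL = 60 * 1.8024e-05 * 481
dL = 0.5202 cm


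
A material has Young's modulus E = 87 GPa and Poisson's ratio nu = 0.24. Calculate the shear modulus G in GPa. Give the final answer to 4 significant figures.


G = E / (2*(1+nu))
G = 87 / (2*(1+0.24))
G = 35.08 GPa


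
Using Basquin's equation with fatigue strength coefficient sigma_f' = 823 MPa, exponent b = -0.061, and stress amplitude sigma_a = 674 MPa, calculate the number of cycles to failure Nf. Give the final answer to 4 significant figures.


sigma_a = sigma_f' * (2*Nf)^b
2*Nf = (sigma_a / sigma_f')^(1/b)
2*Nf = (674 / 823)^(1/-0.061)
2*Nf = 26.422
Nf = 13.21 cycles


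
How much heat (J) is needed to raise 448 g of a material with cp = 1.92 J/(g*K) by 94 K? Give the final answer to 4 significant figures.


Q = m * cp * dT
Q = 448 * 1.92 * 94
Q = 80860 J


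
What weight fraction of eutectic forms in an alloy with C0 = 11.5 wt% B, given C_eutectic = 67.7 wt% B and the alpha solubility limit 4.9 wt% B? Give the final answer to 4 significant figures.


f_primary = (C_e - C0) / (C_e - C_alpha_max)
f_primary = (67.7 - 11.5) / (67.7 - 4.9)
f_primary = 0.894904
f_eutectic = 1 - 0.894904 = 0.1051


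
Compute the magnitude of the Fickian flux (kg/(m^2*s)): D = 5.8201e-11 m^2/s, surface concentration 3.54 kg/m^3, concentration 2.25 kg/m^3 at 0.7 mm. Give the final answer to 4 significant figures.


J = -D * (dC/dx) = D * (C1 - C2) / dx
J = 5.8201e-11 * (3.54 - 2.25) / 7e-04
J = 1.073e-07 kg/(m^2*s)


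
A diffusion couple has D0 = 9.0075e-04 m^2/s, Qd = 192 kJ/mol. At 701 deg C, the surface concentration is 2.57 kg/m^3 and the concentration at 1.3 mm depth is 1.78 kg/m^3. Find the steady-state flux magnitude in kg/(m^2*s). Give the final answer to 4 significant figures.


Step 1: D = D0 * exp(-Qd/(R*T))
T = 701 + 273.15 = 974.15 K
D = 9.0075e-04 * exp(-192e3 / (8.314 * 974.15)) = 4.56091e-14 m^2/s
Step 2: J = D * (C1 - C2) / dx
J = 4.56091e-14 * (2.57 - 1.78) / 1.3e-03
J = 2.772e-11 kg/(m^2*s)


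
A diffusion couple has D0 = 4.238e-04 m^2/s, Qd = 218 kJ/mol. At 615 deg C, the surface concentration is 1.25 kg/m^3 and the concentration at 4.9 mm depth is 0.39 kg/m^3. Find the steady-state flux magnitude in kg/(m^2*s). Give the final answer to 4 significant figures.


Step 1: D = D0 * exp(-Qd/(R*T))
T = 615 + 273.15 = 888.15 K
D = 4.238e-04 * exp(-218e3 / (8.314 * 888.15)) = 6.38991e-17 m^2/s
Step 2: J = D * (C1 - C2) / dx
J = 6.38991e-17 * (1.25 - 0.39) / 4.9e-03
J = 1.121e-14 kg/(m^2*s)


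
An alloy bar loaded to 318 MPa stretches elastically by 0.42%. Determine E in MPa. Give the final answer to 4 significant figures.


E = sigma / epsilon
epsilon = 0.42% = 4.2e-03
E = 318 / 4.2e-03
E = 75710 MPa


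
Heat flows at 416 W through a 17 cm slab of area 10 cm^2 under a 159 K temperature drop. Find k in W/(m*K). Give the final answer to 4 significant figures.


k = Q*L / (A*dT)
L = 0.17 m, A = 1e-03 m^2
k = 416 * 0.17 / (1e-03 * 159)
k = 444.8 W/(m*K)


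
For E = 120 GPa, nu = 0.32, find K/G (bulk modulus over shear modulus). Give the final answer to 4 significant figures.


G = E / (2*(1+nu))
G = 120 / (2*(1+0.32)) = 45.4545 GPa
K = E / (3*(1-2*nu))
K = 120 / (3*(1-2*0.32)) = 111.111 GPa
K/G = 111.111 / 45.4545 = 2.444


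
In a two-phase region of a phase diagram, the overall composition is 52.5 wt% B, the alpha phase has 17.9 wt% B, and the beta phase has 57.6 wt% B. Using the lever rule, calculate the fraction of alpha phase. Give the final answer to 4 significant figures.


f_alpha = (C_beta - C0) / (C_beta - C_alpha)
f_alpha = (57.6 - 52.5) / (57.6 - 17.9)
f_alpha = 0.1285


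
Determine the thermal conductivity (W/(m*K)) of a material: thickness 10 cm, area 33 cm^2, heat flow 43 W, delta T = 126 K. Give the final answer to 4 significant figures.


k = Q*L / (A*dT)
L = 0.1 m, A = 3.3e-03 m^2
k = 43 * 0.1 / (3.3e-03 * 126)
k = 10.34 W/(m*K)


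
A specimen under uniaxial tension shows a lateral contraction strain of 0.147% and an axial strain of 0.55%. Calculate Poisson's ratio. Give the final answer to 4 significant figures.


nu = -epsilon_lat / epsilon_axial
Lateral strain is contraction (negative), so using magnitudes:
nu = 0.147 / 0.55
nu = 0.2673


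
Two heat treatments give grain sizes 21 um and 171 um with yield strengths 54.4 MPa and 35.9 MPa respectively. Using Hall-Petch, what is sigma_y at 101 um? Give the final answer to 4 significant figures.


sigma_y = sigma0 + k / sqrt(d)
1/sqrt(d1) = 1/sqrt(2.1e-05) = 218.218;  1/sqrt(d2) = 76.4719
k = (sigma1 - sigma2) / (1/sqrt(d1) - 1/sqrt(d2)) = (54.4 - 35.9) / (218.218 - 76.4719) = 0.130515 MPa*m^0.5
sigma0 = sigma1 - k/sqrt(d1) = 54.4 - 0.130515*218.218 = 25.9193 MPa
sigma_y(d3) = 25.9193 + 0.130515 / sqrt(1.01e-04) = 38.91 MPa


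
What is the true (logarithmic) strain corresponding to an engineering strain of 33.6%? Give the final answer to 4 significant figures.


epsilon_true = ln(1 + epsilon_eng)
epsilon_true = ln(1 + 0.336)
epsilon_true = 0.2897


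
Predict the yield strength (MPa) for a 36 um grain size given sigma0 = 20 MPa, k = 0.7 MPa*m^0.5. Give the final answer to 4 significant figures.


sigma_y = sigma0 + k / sqrt(d)
d = 36 um = 3.6e-05 m
sigma_y = 20 + 0.7 / sqrt(3.6e-05)
sigma_y = 136.7 MPa


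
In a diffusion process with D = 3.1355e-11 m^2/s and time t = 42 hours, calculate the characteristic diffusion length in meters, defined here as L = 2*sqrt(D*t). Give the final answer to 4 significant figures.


t = 42 hr = 151200 s
Diffusion length = 2*sqrt(D*t)
= 2*sqrt(3.1355e-11 * 151200)
= 4.355e-03 m


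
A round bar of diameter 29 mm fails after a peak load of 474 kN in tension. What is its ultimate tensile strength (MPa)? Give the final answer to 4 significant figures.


A0 = pi*(d/2)^2 = pi*(29/2)^2 = 660.52 mm^2
UTS = F_max / A0 = 474*1000 / 660.52
UTS = 717.6 MPa


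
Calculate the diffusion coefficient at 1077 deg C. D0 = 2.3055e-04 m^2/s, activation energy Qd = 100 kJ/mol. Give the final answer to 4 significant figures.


D = D0 * exp(-Qd / (R*T))
T = 1350.15 K
D = 2.3055e-04 * exp(-100e3 / (8.314 * 1350.15))
D = 3.118e-08 m^2/s


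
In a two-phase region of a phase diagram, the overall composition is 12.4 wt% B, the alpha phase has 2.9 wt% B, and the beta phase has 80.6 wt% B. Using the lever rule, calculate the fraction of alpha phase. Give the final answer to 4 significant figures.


f_alpha = (C_beta - C0) / (C_beta - C_alpha)
f_alpha = (80.6 - 12.4) / (80.6 - 2.9)
f_alpha = 0.8777


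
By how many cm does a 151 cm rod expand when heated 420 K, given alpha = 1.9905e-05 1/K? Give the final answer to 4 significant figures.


dL = L0 * alpha * dT
dL = 151 * 1.9905e-05 * 420
dL = 1.262 cm


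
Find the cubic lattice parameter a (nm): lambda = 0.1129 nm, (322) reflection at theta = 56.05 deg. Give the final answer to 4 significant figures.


d = lambda / (2*sin(theta))
d = 0.1129 / (2*sin(56.05 deg))
d = 0.068051 nm
a = d * sqrt(h^2+k^2+l^2) = 0.068051 * sqrt(17)
a = 0.2806 nm


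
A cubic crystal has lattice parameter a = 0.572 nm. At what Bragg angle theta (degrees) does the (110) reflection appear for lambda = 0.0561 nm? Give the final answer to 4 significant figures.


d = a / sqrt(h^2+k^2+l^2)
d = 0.572 / sqrt(2) = 0.404465 nm
lambda = 2*d*sin(theta)  =>  sin(theta) = lambda / (2*d)
sin(theta) = 0.0561 / (2 * 0.404465) = 0.0693509
theta = 3.977 deg


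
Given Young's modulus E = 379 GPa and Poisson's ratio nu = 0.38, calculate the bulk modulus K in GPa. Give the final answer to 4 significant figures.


K = E / (3*(1-2*nu))
K = 379 / (3*(1-2*0.38))
K = 526.4 GPa


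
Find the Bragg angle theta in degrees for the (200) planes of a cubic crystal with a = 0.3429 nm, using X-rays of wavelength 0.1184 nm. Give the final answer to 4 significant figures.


d = a / sqrt(h^2+k^2+l^2)
d = 0.3429 / sqrt(4) = 0.17145 nm
lambda = 2*d*sin(theta)  =>  sin(theta) = lambda / (2*d)
sin(theta) = 0.1184 / (2 * 0.17145) = 0.34529
theta = 20.2 deg


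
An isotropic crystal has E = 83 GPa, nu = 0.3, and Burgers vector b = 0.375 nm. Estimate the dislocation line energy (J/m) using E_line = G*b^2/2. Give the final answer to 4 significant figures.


Step 1: G = E / (2*(1+nu))
G = 83 / (2*(1+0.3)) = 31.9231 GPa = 3.19231e+10 Pa
Step 2: E_line = G*b^2/2
b = 0.375 nm = 3.75e-10 m
E_line = 0.5 * 3.19231e+10 * (3.75e-10)^2 = 2.245e-09 J/m


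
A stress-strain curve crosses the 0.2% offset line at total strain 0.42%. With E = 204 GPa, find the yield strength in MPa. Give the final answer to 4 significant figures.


Offset strain = 0.002
Elastic strain at yield = total_strain - offset = 4.2e-03 - 0.002 = 2.2e-03
sigma_y = E * elastic_strain = 204000 * 2.2e-03
sigma_y = 448.8 MPa


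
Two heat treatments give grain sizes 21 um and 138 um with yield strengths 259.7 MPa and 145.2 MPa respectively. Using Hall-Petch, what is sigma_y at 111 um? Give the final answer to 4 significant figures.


sigma_y = sigma0 + k / sqrt(d)
1/sqrt(d1) = 1/sqrt(2.1e-05) = 218.218;  1/sqrt(d2) = 85.1257
k = (sigma1 - sigma2) / (1/sqrt(d1) - 1/sqrt(d2)) = (259.7 - 145.2) / (218.218 - 85.1257) = 0.860306 MPa*m^0.5
sigma0 = sigma1 - k/sqrt(d1) = 259.7 - 0.860306*218.218 = 71.9659 MPa
sigma_y(d3) = 71.9659 + 0.860306 / sqrt(1.11e-04) = 153.6 MPa


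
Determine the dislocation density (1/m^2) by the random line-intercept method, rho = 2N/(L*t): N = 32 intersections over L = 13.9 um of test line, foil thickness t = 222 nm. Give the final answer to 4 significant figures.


rho = 2N / (L * t)
L = 13.9 um = 1.39e-05 m, t = 222 nm = 2.22e-07 m
rho = 2 * 32 / (1.39e-05 * 2.22e-07)
rho = 2.074e+13 1/m^2


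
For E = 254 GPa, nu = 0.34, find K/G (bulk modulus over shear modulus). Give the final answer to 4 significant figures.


G = E / (2*(1+nu))
G = 254 / (2*(1+0.34)) = 94.7761 GPa
K = E / (3*(1-2*nu))
K = 254 / (3*(1-2*0.34)) = 264.583 GPa
K/G = 264.583 / 94.7761 = 2.792


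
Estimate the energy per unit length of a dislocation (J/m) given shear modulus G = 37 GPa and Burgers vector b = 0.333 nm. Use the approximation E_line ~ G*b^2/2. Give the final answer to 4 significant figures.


E = G*b^2/2
b = 0.333 nm = 3.33e-10 m
G = 37 GPa = 3.7e+10 Pa
E = 0.5 * 3.7e+10 * (3.33e-10)^2
E = 2.051e-09 J/m


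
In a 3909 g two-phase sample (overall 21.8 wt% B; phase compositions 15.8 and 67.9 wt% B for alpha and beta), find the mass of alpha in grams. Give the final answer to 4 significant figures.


f_alpha = (C_beta - C0) / (C_beta - C_alpha)
f_alpha = (67.9 - 21.8) / (67.9 - 15.8) = 0.884837
m_alpha = f_alpha * m_total = 0.884837 * 3909 = 3459 g


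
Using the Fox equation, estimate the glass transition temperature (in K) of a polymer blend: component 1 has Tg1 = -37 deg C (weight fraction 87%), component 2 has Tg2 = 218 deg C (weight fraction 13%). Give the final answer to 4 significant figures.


1/Tg = w1/Tg1 + w2/Tg2 (in Kelvin)
Tg1 = 236.15 K, Tg2 = 491.15 K
1/Tg = 0.87/236.15 + 0.13/491.15
Tg = 253.2 K


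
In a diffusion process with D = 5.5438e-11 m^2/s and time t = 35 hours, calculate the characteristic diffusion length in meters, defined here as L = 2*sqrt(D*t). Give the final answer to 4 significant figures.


t = 35 hr = 126000 s
Diffusion length = 2*sqrt(D*t)
= 2*sqrt(5.5438e-11 * 126000)
= 5.286e-03 m


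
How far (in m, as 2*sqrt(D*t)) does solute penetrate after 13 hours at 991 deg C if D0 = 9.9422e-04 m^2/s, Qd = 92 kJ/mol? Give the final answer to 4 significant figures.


Step 1: D = D0 * exp(-Qd/(R*T))
T = 1264.15 K
D = 9.9422e-04 * exp(-92e3 / (8.314 * 1264.15)) = 1.57003e-07 m^2/s
Step 2: L = 2*sqrt(D*t)
t = 13 h = 46800 s
L = 2*sqrt(1.57003e-07 * 46800) = 0.1714 m


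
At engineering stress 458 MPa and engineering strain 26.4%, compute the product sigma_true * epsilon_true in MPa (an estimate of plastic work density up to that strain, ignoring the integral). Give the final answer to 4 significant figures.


sigma_true = sigma_eng * (1 + epsilon_eng)
sigma_true = 458 * (1 + 0.264) = 578.912 MPa
epsilon_true = ln(1 + epsilon_eng)
epsilon_true = ln(1 + 0.264) = 0.234281
sigma_true * epsilon_true = 578.912 * 0.234281 = 135.6 MPa


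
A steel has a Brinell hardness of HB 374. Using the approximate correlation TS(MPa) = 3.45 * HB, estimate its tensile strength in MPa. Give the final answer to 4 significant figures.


TS (MPa) = 3.45 * HB
TS = 3.45 * 374
TS = 1290 MPa


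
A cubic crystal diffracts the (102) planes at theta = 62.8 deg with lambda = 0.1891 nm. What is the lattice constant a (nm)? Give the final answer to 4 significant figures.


d = lambda / (2*sin(theta))
d = 0.1891 / (2*sin(62.8 deg))
d = 0.106306 nm
a = d * sqrt(h^2+k^2+l^2) = 0.106306 * sqrt(5)
a = 0.2377 nm


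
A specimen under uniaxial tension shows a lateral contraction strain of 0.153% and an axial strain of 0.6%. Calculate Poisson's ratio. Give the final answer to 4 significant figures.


nu = -epsilon_lat / epsilon_axial
Lateral strain is contraction (negative), so using magnitudes:
nu = 0.153 / 0.6
nu = 0.255


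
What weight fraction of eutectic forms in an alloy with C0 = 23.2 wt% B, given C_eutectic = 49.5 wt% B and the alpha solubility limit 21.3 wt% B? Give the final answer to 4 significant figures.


f_primary = (C_e - C0) / (C_e - C_alpha_max)
f_primary = (49.5 - 23.2) / (49.5 - 21.3)
f_primary = 0.932624
f_eutectic = 1 - 0.932624 = 0.06738


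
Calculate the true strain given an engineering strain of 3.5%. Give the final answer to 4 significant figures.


epsilon_true = ln(1 + epsilon_eng)
epsilon_true = ln(1 + 0.035)
epsilon_true = 0.0344


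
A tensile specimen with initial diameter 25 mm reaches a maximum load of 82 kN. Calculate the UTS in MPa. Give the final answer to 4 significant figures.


A0 = pi*(d/2)^2 = pi*(25/2)^2 = 490.874 mm^2
UTS = F_max / A0 = 82*1000 / 490.874
UTS = 167 MPa


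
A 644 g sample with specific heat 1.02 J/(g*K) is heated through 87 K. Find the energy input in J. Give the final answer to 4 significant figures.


Q = m * cp * dT
Q = 644 * 1.02 * 87
Q = 57150 J


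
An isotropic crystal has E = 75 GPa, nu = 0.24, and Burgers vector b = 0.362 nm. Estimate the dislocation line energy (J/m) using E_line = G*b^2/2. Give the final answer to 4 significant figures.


Step 1: G = E / (2*(1+nu))
G = 75 / (2*(1+0.24)) = 30.2419 GPa = 3.02419e+10 Pa
Step 2: E_line = G*b^2/2
b = 0.362 nm = 3.62e-10 m
E_line = 0.5 * 3.02419e+10 * (3.62e-10)^2 = 1.982e-09 J/m


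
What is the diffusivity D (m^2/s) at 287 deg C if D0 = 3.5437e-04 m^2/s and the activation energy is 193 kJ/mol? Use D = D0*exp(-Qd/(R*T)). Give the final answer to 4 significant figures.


D = D0 * exp(-Qd / (R*T))
T = 560.15 K
D = 3.5437e-04 * exp(-193e3 / (8.314 * 560.15))
D = 3.559e-22 m^2/s


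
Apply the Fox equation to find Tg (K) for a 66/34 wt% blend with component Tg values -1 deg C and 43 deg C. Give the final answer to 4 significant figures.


1/Tg = w1/Tg1 + w2/Tg2 (in Kelvin)
Tg1 = 272.15 K, Tg2 = 316.15 K
1/Tg = 0.66/272.15 + 0.34/316.15
Tg = 285.7 K


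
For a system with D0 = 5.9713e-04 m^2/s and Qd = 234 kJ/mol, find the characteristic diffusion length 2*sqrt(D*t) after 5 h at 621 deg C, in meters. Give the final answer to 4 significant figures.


Step 1: D = D0 * exp(-Qd/(R*T))
T = 894.15 K
D = 5.9713e-04 * exp(-234e3 / (8.314 * 894.15)) = 1.2756e-17 m^2/s
Step 2: L = 2*sqrt(D*t)
t = 5 h = 18000 s
L = 2*sqrt(1.2756e-17 * 18000) = 9.583e-07 m


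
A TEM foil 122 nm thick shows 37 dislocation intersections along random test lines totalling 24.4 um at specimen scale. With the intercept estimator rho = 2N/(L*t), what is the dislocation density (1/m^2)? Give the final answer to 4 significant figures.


rho = 2N / (L * t)
L = 24.4 um = 2.44e-05 m, t = 122 nm = 1.22e-07 m
rho = 2 * 37 / (2.44e-05 * 1.22e-07)
rho = 2.486e+13 1/m^2


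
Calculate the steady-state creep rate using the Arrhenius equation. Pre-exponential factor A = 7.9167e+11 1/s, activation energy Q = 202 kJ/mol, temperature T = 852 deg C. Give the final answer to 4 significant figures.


rate = A * exp(-Q / (R*T))
T = 852 + 273.15 = 1125.15 K
rate = 7.9167e+11 * exp(-202e3 / (8.314 * 1125.15))
rate = 331.5 1/s


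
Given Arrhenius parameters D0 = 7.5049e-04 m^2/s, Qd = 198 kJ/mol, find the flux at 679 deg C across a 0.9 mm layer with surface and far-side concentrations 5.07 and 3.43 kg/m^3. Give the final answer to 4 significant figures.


Step 1: D = D0 * exp(-Qd/(R*T))
T = 679 + 273.15 = 952.15 K
D = 7.5049e-04 * exp(-198e3 / (8.314 * 952.15)) = 1.02976e-14 m^2/s
Step 2: J = D * (C1 - C2) / dx
J = 1.02976e-14 * (5.07 - 3.43) / 9e-04
J = 1.876e-11 kg/(m^2*s)


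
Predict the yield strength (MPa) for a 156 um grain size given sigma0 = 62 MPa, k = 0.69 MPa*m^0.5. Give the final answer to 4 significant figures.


sigma_y = sigma0 + k / sqrt(d)
d = 156 um = 1.56e-04 m
sigma_y = 62 + 0.69 / sqrt(1.56e-04)
sigma_y = 117.2 MPa


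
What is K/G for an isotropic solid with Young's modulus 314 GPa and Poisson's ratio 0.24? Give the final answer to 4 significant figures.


G = E / (2*(1+nu))
G = 314 / (2*(1+0.24)) = 126.613 GPa
K = E / (3*(1-2*nu))
K = 314 / (3*(1-2*0.24)) = 201.282 GPa
K/G = 201.282 / 126.613 = 1.59


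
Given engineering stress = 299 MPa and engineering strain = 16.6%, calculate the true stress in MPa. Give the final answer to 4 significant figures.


sigma_true = sigma_eng * (1 + epsilon_eng)
sigma_true = 299 * (1 + 0.166)
sigma_true = 348.6 MPa


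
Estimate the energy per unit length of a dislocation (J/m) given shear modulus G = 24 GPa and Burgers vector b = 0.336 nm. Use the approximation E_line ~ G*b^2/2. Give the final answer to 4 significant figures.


E = G*b^2/2
b = 0.336 nm = 3.36e-10 m
G = 24 GPa = 2.4e+10 Pa
E = 0.5 * 2.4e+10 * (3.36e-10)^2
E = 1.355e-09 J/m


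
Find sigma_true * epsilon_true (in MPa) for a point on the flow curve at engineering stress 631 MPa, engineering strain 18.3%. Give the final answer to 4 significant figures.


sigma_true = sigma_eng * (1 + epsilon_eng)
sigma_true = 631 * (1 + 0.183) = 746.473 MPa
epsilon_true = ln(1 + epsilon_eng)
epsilon_true = ln(1 + 0.183) = 0.168054
sigma_true * epsilon_true = 746.473 * 0.168054 = 125.4 MPa


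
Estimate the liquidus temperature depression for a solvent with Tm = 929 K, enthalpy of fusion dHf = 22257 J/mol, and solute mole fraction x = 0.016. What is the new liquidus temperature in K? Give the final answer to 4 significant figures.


dT = R*Tm^2*x / dHf
dT = 8.314 * 929^2 * 0.016 / 22257
dT = 5.15816 K
T_new = 929 - 5.15816 = 923.8 K


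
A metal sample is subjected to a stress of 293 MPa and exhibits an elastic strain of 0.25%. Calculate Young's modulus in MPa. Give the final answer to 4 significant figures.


E = sigma / epsilon
epsilon = 0.25% = 2.5e-03
E = 293 / 2.5e-03
E = 117200 MPa


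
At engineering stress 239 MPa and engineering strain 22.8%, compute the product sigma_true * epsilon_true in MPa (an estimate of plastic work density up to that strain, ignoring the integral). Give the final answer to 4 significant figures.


sigma_true = sigma_eng * (1 + epsilon_eng)
sigma_true = 239 * (1 + 0.228) = 293.492 MPa
epsilon_true = ln(1 + epsilon_eng)
epsilon_true = ln(1 + 0.228) = 0.205387
sigma_true * epsilon_true = 293.492 * 0.205387 = 60.28 MPa
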